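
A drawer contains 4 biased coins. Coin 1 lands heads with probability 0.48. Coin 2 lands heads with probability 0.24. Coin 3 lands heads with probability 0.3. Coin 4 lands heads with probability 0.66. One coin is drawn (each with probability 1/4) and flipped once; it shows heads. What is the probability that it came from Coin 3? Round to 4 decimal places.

Posterior probability ≈ 0.1786

Tabulate prior·likelihood by source: [1] prior 0.25, lik 0.48, product 0.1200; [2] prior 0.25, lik 0.24, product 0.06000; [3] prior 0.25, lik 0.3, product 0.07500; [4] prior 0.25, lik 0.66, product 0.1650.
Normalizing constant = 0.42000; the posterior for Coin 3 is its product over the sum, 0.07500/0.42000 = 0.1786.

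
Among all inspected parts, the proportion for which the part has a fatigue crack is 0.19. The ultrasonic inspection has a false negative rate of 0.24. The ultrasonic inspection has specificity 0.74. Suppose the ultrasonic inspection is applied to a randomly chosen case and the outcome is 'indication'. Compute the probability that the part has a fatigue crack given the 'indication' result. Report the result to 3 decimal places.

P(H | E) ≈ 0.407

Write H for 'the part has a fatigue crack'. Prior odds H:¬H = 0.19/0.81 = 0.23457. For the 'indication' outcome, the likelihood ratio is 0.76/0.26 = 2.9231.
Posterior odds = 0.23457 × 2.9231 = 0.68566, so P(H|E) = 0.68566/(1+0.68566) = 0.407.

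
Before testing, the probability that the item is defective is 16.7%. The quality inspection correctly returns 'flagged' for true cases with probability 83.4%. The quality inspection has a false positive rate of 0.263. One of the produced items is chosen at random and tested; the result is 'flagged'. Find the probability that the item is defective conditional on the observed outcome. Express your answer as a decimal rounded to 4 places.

P(H | E) ≈ 0.3887

Write H for 'the item is defective'. Prior odds H:¬H = 0.167/0.833 = 0.20048. For the 'flagged' outcome, the likelihood ratio is 0.834/0.263 = 3.1711.
Posterior odds = 0.20048 × 3.1711 = 0.63574, so P(H|E) = 0.63574/(1+0.63574) = 0.3887.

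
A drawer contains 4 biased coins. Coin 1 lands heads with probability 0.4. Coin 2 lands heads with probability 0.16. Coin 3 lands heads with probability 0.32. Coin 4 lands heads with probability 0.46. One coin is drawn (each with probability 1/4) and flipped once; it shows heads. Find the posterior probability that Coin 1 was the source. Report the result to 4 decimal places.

P(heads|C1) = 0.4; P(heads|C2) = 0.16; P(heads|C3) = 0.32; P(heads|C4) = 0.46.
Prior × likelihood for each source: 0.25·0.4=0.1000, 0.25·0.16=0.04000, 0.25·0.32=0.08000, 0.25·0.46=0.1150. Summing gives P(heads) = 0.33500.
P(Coin 1 | heads) = 0.1000 / 0.33500 = 0.2985.

Posterior probability ≈ 0.2985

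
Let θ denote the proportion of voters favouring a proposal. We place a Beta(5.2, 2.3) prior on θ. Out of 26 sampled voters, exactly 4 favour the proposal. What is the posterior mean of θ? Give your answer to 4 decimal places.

Posterior mean ≈ 0.2746

The binomial likelihood is conjugate to the Beta prior: with 4 successes and 22 failures, the posterior is Beta(5.2+4, 2.3+22) = Beta(9.2, 24.3).
Posterior mean = α/(α+β) = 9.2/33.5 = 0.2746.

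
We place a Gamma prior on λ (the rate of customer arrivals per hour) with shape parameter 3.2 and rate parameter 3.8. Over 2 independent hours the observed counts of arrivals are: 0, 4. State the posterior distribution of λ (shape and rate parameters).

Posterior: Gamma(shape=7.2, rate=5.8)

The Poisson likelihood adds the total count to the shape and the number of exposure periods to the rate. Here ∑xᵢ = 4 and n = 2, so shape 3.2→7.2 and rate 3.8→5.8.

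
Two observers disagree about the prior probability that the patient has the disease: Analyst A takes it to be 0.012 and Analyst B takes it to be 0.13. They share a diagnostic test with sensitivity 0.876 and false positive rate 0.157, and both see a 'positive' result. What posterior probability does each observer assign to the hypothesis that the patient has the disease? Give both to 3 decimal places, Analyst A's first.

P('+'|H) = 0.876, P('+'|¬H) = 0.157.
Analyst A: numerator 0.876·0.012 = 0.010512; evidence = 0.010512+0.157·0.988 = 0.16563; posterior = 0.063.
Analyst B: numerator 0.876·0.13 = 0.11388; evidence = 0.11388+0.157·0.87 = 0.25047; posterior = 0.455.

Analyst A: 0.063; Analyst B: 0.455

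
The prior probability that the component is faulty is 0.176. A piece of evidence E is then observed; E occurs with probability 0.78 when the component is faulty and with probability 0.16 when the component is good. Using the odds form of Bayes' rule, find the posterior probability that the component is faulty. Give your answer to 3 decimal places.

Prior odds = 0.176/(1−0.176) = 0.21359.
Likelihood ratio for E = 0.78/0.16 = 4.8750.
Posterior odds = prior odds × LR = 1.0413.
Posterior probability = odds/(1+odds) = 1.0413/2.0413 = 0.510.

Posterior probability ≈ 0.510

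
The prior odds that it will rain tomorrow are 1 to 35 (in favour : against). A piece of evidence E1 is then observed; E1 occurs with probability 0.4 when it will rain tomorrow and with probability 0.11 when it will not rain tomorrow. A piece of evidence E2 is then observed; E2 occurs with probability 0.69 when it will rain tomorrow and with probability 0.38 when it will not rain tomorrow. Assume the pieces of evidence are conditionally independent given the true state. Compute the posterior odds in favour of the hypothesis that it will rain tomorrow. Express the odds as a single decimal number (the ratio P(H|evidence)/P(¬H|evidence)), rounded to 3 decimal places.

Prior odds = 1/35 = 0.028571. In log-odds, ln(0.028571) = -3.5553.
Add log likelihood ratios: ln(3.6364) + ln(1.8158) = 1.8875.
Posterior log-odds = -1.6678, so posterior odds = exp(-1.6678) = 0.18865.

Posterior odds ≈ 0.189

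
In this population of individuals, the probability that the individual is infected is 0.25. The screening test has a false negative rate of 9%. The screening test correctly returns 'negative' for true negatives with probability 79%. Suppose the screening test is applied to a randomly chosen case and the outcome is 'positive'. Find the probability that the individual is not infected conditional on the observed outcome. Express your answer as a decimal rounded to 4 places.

P(¬H | E) ≈ 0.4091

Let H be the event that the individual is infected. P(H) = 0.25, so P(¬H) = 0.75. With E the 'positive' result, P(E|H) = 0.91 and P(E|¬H) = 0.21.
P(E) = 0.91·0.25 + 0.21·0.75 = 0.22750 + 0.15750 = 0.38500.
By Bayes' theorem, P(H|E) = 0.22750 / 0.38500 = 0.5909. Hence P(¬H|E) = 1 − 0.5909 = 0.4091.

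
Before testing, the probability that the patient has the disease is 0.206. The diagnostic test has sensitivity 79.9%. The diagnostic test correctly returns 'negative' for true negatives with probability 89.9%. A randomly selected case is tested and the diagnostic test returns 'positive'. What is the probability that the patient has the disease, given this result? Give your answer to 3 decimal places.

Let H be the event that the patient has the disease. P(H) = 0.206, so P(¬H) = 0.794. With E the 'positive' result, P(E|H) = 0.799 and P(E|¬H) = 0.101.
P(E) = 0.799·0.206 + 0.101·0.794 = 0.16459 + 0.080194 = 0.24479.
By Bayes' theorem, P(H|E) = 0.16459 / 0.24479 = 0.672.

P(H | E) ≈ 0.672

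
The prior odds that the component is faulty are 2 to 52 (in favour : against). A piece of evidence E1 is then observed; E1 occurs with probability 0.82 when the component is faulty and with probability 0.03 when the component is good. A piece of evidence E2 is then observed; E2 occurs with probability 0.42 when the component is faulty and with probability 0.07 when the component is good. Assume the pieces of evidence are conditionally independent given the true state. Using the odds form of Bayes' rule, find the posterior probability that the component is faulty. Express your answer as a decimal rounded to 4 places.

Prior odds = 2/52 = 0.038462. In log-odds, ln(0.038462) = -3.2581.
Add log likelihood ratios: ln(27.333) + ln(6.0000) = 5.0999.
Posterior log-odds = 1.8418, so posterior odds = exp(1.8418) = 6.3077. Converting, P(H|E) = 6.3077/7.3077 = 0.8632.

Posterior probability ≈ 0.8632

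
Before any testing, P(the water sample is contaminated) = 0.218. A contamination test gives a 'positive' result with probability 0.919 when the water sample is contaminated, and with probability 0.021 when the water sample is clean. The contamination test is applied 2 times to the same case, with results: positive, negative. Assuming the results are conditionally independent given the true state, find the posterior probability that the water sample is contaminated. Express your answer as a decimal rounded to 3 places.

Let H be the event that the water sample is contaminated; start with P(H) = 0.218. P('positive'|H) = 0.919, P('positive'|¬H) = 0.021.
Update on result 1 ('positive'): P(H) ← 0.919·0.2180 / (0.919·0.2180 + 0.021·0.7820) = 0.20034/0.21676 = 0.9242.
Update on result 2 ('negative'): P(H) ← 0.081·0.9242 / (0.081·0.9242 + 0.979·0.0758) = 0.074863/0.14903 = 0.5023.

Posterior P(H) ≈ 0.502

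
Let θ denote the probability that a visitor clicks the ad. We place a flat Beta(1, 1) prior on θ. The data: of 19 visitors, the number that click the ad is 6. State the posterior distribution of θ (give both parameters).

Observing 6 successes and 13 failures updates Beta(1, 1) by adding the success and failure counts to the two shape parameters: α = 1+6 = 7, β = 1+13 = 14.

Posterior: Beta(7, 14)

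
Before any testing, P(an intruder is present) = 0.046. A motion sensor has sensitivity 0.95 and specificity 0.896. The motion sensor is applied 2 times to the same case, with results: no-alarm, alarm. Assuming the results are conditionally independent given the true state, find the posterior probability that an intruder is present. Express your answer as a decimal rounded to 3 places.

Posterior P(H) ≈ 0.024

Let H be the event that an intruder is present; start with P(H) = 0.046. P('alarm'|H) = 0.95, P('alarm'|¬H) = 0.104.
Update on result 1 ('no-alarm'): P(H) ← 0.05·0.0460 / (0.05·0.0460 + 0.896·0.9540) = 0.0023000/0.85708 = 0.0027.
Update on result 2 ('alarm'): P(H) ← 0.95·0.0027 / (0.95·0.0027 + 0.104·0.9973) = 0.0025493/0.10627 = 0.0240.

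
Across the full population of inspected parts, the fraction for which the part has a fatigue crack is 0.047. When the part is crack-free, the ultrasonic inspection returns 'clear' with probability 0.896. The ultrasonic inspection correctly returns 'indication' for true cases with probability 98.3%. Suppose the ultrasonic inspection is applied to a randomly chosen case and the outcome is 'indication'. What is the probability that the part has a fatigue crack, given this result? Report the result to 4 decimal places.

P(H | E) ≈ 0.3179

Let H be the event that the part has a fatigue crack. P(H) = 0.047, so P(¬H) = 0.953. With E the 'indication' result, P(E|H) = 0.983 and P(E|¬H) = 0.104.
P(E) = 0.983·0.047 + 0.104·0.953 = 0.046201 + 0.099112 = 0.14531.
By Bayes' theorem, P(H|E) = 0.046201 / 0.14531 = 0.3179.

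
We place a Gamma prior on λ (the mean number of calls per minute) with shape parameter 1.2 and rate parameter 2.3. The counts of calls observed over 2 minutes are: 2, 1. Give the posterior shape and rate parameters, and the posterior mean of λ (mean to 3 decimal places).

The Poisson likelihood adds the total count to the shape and the number of exposure periods to the rate. Here ∑xᵢ = 3 and n = 2, so shape 1.2→4.2 and rate 2.3→4.3.
Posterior mean = shape/rate = 4.2/4.3 = 0.977.

Posterior: Gamma(shape=4.2, rate=4.3); mean ≈ 0.977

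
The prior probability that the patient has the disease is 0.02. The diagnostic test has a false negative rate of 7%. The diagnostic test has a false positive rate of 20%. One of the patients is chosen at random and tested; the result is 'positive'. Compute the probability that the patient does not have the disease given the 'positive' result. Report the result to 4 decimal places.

P(¬H | E) ≈ 0.9133

Write H for 'the patient has the disease'. Prior odds H:¬H = 0.02/0.98 = 0.020408. For the 'positive' outcome, the likelihood ratio is 0.93/0.2 = 4.6500.
Posterior odds = 0.020408 × 4.6500 = 0.094898, so P(H|E) = 0.094898/(1+0.094898) = 0.0867. Then P(¬H|E) = 1 − 0.0867 = 0.9133.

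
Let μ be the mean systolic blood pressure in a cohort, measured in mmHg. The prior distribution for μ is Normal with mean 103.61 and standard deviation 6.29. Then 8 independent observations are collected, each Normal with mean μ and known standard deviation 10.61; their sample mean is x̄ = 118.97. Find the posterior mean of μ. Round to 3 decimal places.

Posterior mean ≈ 114.940

With known σ, the Normal prior is conjugate. Weight on the data is w = (n/σ²)/(n/σ² + 1/τ₀²) = 0.0710656/(0.0710656+0.0252754) = 0.73765.
Posterior mean = w·x̄ + (1−w)·μ₀ = 0.73765·118.97 + 0.26235·103.61 = 114.940.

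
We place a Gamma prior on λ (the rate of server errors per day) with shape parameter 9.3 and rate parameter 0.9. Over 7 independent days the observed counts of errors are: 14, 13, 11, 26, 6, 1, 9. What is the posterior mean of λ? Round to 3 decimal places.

The Poisson likelihood adds the total count to the shape and the number of exposure periods to the rate. Here ∑xᵢ = 80 and n = 7, so shape 9.3→89.3 and rate 0.9→7.9.
E[λ | data] = 89.3/7.9 = 11.304.

Posterior mean ≈ 11.304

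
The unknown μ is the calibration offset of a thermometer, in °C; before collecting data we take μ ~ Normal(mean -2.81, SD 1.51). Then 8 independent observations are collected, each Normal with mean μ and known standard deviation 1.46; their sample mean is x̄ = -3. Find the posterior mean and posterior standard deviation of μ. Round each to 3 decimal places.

Prior precision 1/τ₀² = 1/1.51² = 0.438577; data precision n/σ² = 8/1.46² = 3.75305.
Posterior precision = 0.438577 + 3.75305 = 4.19163, giving posterior SD = 1/√4.19163 = 0.488.
Posterior mean = (0.438577·-2.81 + 3.75305·-3) / 4.19163 = -2.980.

Posterior mean ≈ -2.980; posterior SD ≈ 0.488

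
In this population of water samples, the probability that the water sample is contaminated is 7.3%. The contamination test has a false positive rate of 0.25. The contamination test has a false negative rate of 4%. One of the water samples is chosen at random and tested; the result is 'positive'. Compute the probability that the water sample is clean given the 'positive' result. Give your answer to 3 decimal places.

Write H for 'the water sample is contaminated'. Prior odds H:¬H = 0.073/0.927 = 0.078749. For the 'positive' outcome, the likelihood ratio is 0.96/0.25 = 3.8400.
Posterior odds = 0.078749 × 3.8400 = 0.30239, so P(H|E) = 0.30239/(1+0.30239) = 0.232. Then P(¬H|E) = 1 − 0.232 = 0.768.

P(¬H | E) ≈ 0.768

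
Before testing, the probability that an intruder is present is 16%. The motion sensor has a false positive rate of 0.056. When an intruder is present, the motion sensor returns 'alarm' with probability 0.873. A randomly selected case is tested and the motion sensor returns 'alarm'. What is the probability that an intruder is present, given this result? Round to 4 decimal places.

Write H for 'an intruder is present'. Prior odds H:¬H = 0.16/0.84 = 0.19048. For the 'alarm' outcome, the likelihood ratio is 0.873/0.056 = 15.589.
Posterior odds = 0.19048 × 15.589 = 2.9694, so P(H|E) = 2.9694/(1+2.9694) = 0.7481.

P(H | E) ≈ 0.7481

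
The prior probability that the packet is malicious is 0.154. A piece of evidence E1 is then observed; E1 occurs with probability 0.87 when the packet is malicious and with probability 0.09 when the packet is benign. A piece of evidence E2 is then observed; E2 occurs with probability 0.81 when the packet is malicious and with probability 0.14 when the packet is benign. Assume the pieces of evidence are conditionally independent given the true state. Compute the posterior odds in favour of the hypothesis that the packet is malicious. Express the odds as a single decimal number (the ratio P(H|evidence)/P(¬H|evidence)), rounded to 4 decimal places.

Prior odds = 0.154/(1−0.154) = 0.18203. In log-odds, ln(0.18203) = -1.7036.
Add log likelihood ratios: ln(9.6667) + ln(5.7857) = 4.0241.
Posterior log-odds = 2.3205, so posterior odds = exp(2.3205) = 10.181.

Posterior odds ≈ 10.1809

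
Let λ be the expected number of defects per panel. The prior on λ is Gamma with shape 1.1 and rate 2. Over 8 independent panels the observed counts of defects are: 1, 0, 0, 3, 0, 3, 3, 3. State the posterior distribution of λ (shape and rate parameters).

Total count ∑xᵢ = 13 over n = 8 panels.
Gamma is conjugate to the Poisson likelihood: posterior is Gamma(shape = 1.1+13 = 14.1, rate = 2+8 = 10).

Posterior: Gamma(shape=14.1, rate=10)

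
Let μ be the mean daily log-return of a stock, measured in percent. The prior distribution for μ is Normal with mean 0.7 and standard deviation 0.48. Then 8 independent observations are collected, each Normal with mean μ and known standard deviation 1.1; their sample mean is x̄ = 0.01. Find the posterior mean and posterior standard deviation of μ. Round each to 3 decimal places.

Posterior mean ≈ 0.283; posterior SD ≈ 0.302

Prior precision 1/τ₀² = 1/0.48² = 4.34028; data precision n/σ² = 8/1.1² = 6.61157.
Posterior precision = 4.34028 + 6.61157 = 10.9518, giving posterior SD = 1/√10.9518 = 0.302.
Posterior mean = (4.34028·0.7 + 6.61157·0.01) / 10.9518 = 0.283.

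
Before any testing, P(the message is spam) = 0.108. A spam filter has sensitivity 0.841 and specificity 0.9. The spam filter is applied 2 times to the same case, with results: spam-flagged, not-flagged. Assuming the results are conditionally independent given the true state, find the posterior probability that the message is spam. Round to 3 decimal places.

With H the event that the message is spam, the joint likelihood of the observed sequence is P(data|H) = 0.841·0.159 = 0.13372 and P(data|¬H) = 0.1·0.9 = 0.090000.
Bayes: P(H|data) = 0.108·0.13372 / (0.108·0.13372 + 0.892·0.090000) = 0.014442/0.094722 = 0.1525.

Posterior P(H) ≈ 0.152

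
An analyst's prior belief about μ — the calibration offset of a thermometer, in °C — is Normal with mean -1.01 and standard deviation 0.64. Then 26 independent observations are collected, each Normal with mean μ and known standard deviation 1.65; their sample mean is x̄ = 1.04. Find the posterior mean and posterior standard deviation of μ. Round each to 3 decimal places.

Prior precision 1/τ₀² = 1/0.64² = 2.44141; data precision n/σ² = 26/1.65² = 9.55005.
Posterior precision = 2.44141 + 9.55005 = 11.9915, giving posterior SD = 1/√11.9915 = 0.289.
Posterior mean = (2.44141·-1.01 + 9.55005·1.04) / 11.9915 = 0.623.

Posterior mean ≈ 0.623; posterior SD ≈ 0.289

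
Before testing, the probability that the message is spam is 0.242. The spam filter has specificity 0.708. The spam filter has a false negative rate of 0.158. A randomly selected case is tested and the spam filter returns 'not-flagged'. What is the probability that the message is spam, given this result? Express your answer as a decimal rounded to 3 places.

P(H | E) ≈ 0.067

Let H be the event that the message is spam. P(H) = 0.242, so P(¬H) = 0.758. With E the 'not-flagged' result, P(E|H) = 0.158 and P(E|¬H) = 0.708.
P(E) = 0.158·0.242 + 0.708·0.758 = 0.038236 + 0.53666 = 0.57490.
By Bayes' theorem, P(H|E) = 0.038236 / 0.57490 = 0.067.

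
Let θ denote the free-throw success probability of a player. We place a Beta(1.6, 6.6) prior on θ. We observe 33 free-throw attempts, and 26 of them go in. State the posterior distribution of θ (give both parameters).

Observing 26 successes and 7 failures updates Beta(1.6, 6.6) by adding the success and failure counts to the two shape parameters: α = 1.6+26 = 27.6, β = 6.6+7 = 13.6.

Posterior: Beta(27.6, 13.6)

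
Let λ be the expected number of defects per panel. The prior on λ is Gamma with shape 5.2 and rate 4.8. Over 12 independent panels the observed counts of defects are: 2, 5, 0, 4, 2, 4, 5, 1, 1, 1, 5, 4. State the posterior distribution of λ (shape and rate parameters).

Posterior: Gamma(shape=39.2, rate=16.8)

The Poisson likelihood adds the total count to the shape and the number of exposure periods to the rate. Here ∑xᵢ = 34 and n = 12, so shape 5.2→39.2 and rate 4.8→16.8.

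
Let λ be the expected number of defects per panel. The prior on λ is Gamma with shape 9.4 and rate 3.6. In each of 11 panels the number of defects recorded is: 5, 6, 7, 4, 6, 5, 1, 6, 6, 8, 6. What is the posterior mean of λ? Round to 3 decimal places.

The Poisson likelihood adds the total count to the shape and the number of exposure periods to the rate. Here ∑xᵢ = 60 and n = 11, so shape 9.4→69.4 and rate 3.6→14.6.
Posterior mean = shape/rate = 69.4/14.6 = 4.753.

Posterior mean ≈ 4.753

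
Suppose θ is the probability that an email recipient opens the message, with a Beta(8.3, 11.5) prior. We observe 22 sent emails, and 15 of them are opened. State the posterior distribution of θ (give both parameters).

Posterior: Beta(23.3, 18.5)

Observing 15 successes and 7 failures updates Beta(8.3, 11.5) by adding the success and failure counts to the two shape parameters: α = 8.3+15 = 23.3, β = 11.5+7 = 18.5.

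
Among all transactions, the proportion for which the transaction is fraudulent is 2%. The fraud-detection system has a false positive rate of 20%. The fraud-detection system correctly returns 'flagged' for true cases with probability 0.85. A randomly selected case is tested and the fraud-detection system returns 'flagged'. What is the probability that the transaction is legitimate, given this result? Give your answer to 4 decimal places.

Let H be the event that the transaction is fraudulent. P(H) = 0.02, so P(¬H) = 0.98. With E the 'flagged' result, P(E|H) = 0.85 and P(E|¬H) = 0.2.
P(E) = 0.85·0.02 + 0.2·0.98 = 0.017000 + 0.19600 = 0.21300.
By Bayes' theorem, P(H|E) = 0.017000 / 0.21300 = 0.0798. Hence P(¬H|E) = 1 − 0.0798 = 0.9202.

P(¬H | E) ≈ 0.9202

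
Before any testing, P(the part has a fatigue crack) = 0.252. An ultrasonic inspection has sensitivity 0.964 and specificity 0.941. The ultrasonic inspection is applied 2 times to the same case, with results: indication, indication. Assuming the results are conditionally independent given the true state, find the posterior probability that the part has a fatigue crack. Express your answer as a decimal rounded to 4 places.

Let H be the event that the part has a fatigue crack; start with P(H) = 0.252. P('indication'|H) = 0.964, P('indication'|¬H) = 0.059.
Update on result 1 ('indication'): P(H) ← 0.964·0.2520 / (0.964·0.2520 + 0.059·0.7480) = 0.24293/0.28706 = 0.8463.
Update on result 2 ('indication'): P(H) ← 0.964·0.8463 / (0.964·0.8463 + 0.059·0.1537) = 0.81580/0.82487 = 0.9890.

Posterior P(H) ≈ 0.9890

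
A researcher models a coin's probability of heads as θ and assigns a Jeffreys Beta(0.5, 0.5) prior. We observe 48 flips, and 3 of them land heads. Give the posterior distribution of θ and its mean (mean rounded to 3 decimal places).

Posterior: Beta(3.5, 45.5); mean ≈ 0.071

Observing 3 successes and 45 failures updates Beta(0.5, 0.5) by adding the success and failure counts to the two shape parameters: α = 0.5+3 = 3.5, β = 0.5+45 = 45.5.
E[θ | data] = 3.5/(3.5+45.5) = 0.071.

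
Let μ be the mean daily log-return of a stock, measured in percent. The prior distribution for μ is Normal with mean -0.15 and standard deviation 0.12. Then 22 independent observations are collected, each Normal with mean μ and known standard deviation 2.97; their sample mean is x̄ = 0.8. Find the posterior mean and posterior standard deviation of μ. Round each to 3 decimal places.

With known σ, the Normal prior is conjugate. Weight on the data is w = (n/σ²)/(n/σ² + 1/τ₀²) = 2.49408/(2.49408+69.4444) = 0.034670.
Posterior mean = w·x̄ + (1−w)·μ₀ = 0.034670·0.8 + 0.96533·-0.15 = -0.117. Posterior variance = 1/(2.49408+69.4444) = 0.0139008, so SD = 0.118.

Posterior mean ≈ -0.117; posterior SD ≈ 0.118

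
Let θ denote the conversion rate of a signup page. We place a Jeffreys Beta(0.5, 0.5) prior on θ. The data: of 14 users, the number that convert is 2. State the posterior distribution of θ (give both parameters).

The binomial likelihood is conjugate to the Beta prior: with 2 successes and 12 failures, the posterior is Beta(0.5+2, 0.5+12) = Beta(2.5, 12.5).

Posterior: Beta(2.5, 12.5)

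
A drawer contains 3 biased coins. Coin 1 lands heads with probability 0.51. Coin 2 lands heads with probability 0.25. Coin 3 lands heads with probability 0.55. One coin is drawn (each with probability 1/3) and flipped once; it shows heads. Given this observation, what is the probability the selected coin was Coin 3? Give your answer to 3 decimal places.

P(heads|C1) = 0.51; P(heads|C2) = 0.25; P(heads|C3) = 0.55.
Prior × likelihood for each source: 0.333333·0.51=0.1700, 0.333333·0.25=0.08333, 0.333333·0.55=0.1833. Summing gives P(heads) = 0.43667.
P(Coin 3 | heads) = 0.1833 / 0.43667 = 0.420.

Posterior probability ≈ 0.420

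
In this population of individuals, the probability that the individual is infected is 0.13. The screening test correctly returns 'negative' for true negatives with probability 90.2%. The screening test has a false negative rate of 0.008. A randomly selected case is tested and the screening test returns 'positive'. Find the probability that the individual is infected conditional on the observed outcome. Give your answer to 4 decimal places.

P(H | E) ≈ 0.6020

Let H be the event that the individual is infected. P(H) = 0.13, so P(¬H) = 0.87. With E the 'positive' result, P(E|H) = 0.992 and P(E|¬H) = 0.098.
P(E) = 0.992·0.13 + 0.098·0.87 = 0.12896 + 0.085260 = 0.21422.
By Bayes' theorem, P(H|E) = 0.12896 / 0.21422 = 0.6020.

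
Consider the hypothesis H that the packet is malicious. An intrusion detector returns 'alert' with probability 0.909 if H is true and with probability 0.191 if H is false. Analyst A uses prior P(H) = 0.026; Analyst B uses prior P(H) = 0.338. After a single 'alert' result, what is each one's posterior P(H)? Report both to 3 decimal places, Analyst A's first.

The likelihood ratio for an 'alert' result is 0.909/0.191 = 4.7592.
Analyst A: prior odds 0.026/0.974 = 0.026694; posterior odds 0.12704; posterior probability 0.113.
Analyst B: prior odds 0.338/0.662 = 0.51057; posterior odds 2.4299; posterior probability 0.708.

Analyst A: 0.113; Analyst B: 0.708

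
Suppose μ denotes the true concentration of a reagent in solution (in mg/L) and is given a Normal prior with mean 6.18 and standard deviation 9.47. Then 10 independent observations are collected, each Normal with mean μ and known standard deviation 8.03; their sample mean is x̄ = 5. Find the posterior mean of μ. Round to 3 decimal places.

Prior precision 1/τ₀² = 1/9.47² = 0.0111506; data precision n/σ² = 10/8.03² = 0.155085.
Posterior precision = 0.0111506 + 0.155085 = 0.166235.
Posterior mean = (0.0111506·6.18 + 0.155085·5) / 0.166235 = 5.079.

Posterior mean ≈ 5.079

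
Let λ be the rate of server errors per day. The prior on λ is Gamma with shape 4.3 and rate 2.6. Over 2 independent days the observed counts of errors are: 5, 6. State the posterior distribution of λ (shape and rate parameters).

Total count ∑xᵢ = 11 over n = 2 days.
Gamma is conjugate to the Poisson likelihood: posterior is Gamma(shape = 4.3+11 = 15.3, rate = 2.6+2 = 4.6).

Posterior: Gamma(shape=15.3, rate=4.6)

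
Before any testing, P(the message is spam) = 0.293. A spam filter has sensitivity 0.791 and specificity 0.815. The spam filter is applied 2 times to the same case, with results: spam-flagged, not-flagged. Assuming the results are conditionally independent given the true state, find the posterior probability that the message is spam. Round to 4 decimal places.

Posterior P(H) ≈ 0.3124

Let H be the event that the message is spam; start with P(H) = 0.293. P('spam-flagged'|H) = 0.791, P('spam-flagged'|¬H) = 0.185.
Update on result 1 ('spam-flagged'): P(H) ← 0.791·0.2930 / (0.791·0.2930 + 0.185·0.7070) = 0.23176/0.36256 = 0.6392.
Update on result 2 ('not-flagged'): P(H) ← 0.209·0.6392 / (0.209·0.6392 + 0.815·0.3608) = 0.13360/0.42762 = 0.3124.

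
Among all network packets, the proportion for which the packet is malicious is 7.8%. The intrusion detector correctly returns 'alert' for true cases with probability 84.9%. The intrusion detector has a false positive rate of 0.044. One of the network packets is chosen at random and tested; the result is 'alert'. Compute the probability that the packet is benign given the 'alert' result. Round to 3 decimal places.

P(¬H | E) ≈ 0.380

Let H be the event that the packet is malicious. P(H) = 0.078, so P(¬H) = 0.922. With E the 'alert' result, P(E|H) = 0.849 and P(E|¬H) = 0.044.
P(E) = 0.849·0.078 + 0.044·0.922 = 0.066222 + 0.040568 = 0.10679.
By Bayes' theorem, P(H|E) = 0.066222 / 0.10679 = 0.620. Hence P(¬H|E) = 1 − 0.620 = 0.380.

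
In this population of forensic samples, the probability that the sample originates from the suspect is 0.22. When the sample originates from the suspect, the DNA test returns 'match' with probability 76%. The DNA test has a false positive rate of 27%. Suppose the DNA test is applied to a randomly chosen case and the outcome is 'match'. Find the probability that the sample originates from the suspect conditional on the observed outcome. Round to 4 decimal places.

Write H for 'the sample originates from the suspect'. Prior odds H:¬H = 0.22/0.78 = 0.28205. For the 'match' outcome, the likelihood ratio is 0.76/0.27 = 2.8148.
Posterior odds = 0.28205 × 2.8148 = 0.79392, so P(H|E) = 0.79392/(1+0.79392) = 0.4426.

P(H | E) ≈ 0.4426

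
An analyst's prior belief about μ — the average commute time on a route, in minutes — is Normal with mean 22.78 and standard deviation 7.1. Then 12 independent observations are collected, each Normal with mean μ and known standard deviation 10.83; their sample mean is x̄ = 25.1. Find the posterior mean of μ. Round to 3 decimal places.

Posterior mean ≈ 24.723

With known σ, the Normal prior is conjugate. Weight on the data is w = (n/σ²)/(n/σ² + 1/τ₀²) = 0.102311/(0.102311+0.0198373) = 0.83760.
Posterior mean = w·x̄ + (1−w)·μ₀ = 0.83760·25.1 + 0.16240·22.78 = 24.723.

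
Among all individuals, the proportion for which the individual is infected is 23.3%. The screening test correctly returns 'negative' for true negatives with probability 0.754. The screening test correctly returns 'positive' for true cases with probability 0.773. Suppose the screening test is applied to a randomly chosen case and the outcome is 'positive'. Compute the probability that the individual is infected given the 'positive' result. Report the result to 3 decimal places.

Write H for 'the individual is infected'. Prior odds H:¬H = 0.233/0.767 = 0.30378. For the 'positive' outcome, the likelihood ratio is 0.773/0.246 = 3.1423.
Posterior odds = 0.30378 × 3.1423 = 0.95456, so P(H|E) = 0.95456/(1+0.95456) = 0.488.

P(H | E) ≈ 0.488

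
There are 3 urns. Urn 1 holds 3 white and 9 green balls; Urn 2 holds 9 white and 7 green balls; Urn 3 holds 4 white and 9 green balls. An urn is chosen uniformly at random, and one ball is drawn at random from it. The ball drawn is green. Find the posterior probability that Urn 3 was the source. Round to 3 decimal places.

Tabulate prior·likelihood by source: [1] prior 0.333333, lik 0.75, product 0.2500; [2] prior 0.333333, lik 0.4375, product 0.1458; [3] prior 0.333333, lik 0.6923, product 0.2308.
Normalizing constant = 0.62660; the posterior for Urn 3 is its product over the sum, 0.2308/0.62660 = 0.368.

Posterior probability ≈ 0.368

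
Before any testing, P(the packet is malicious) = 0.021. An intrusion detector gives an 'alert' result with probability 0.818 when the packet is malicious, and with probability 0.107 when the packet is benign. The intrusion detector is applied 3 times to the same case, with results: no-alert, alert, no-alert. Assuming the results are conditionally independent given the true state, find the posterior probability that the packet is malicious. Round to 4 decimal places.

With H the event that the packet is malicious, the joint likelihood of the observed sequence is P(data|H) = 0.182·0.818·0.182 = 0.027095 and P(data|¬H) = 0.893·0.107·0.893 = 0.085327.
Bayes: P(H|data) = 0.021·0.027095 / (0.021·0.027095 + 0.979·0.085327) = 0.00056900/0.084104 = 0.0068.

Posterior P(H) ≈ 0.0068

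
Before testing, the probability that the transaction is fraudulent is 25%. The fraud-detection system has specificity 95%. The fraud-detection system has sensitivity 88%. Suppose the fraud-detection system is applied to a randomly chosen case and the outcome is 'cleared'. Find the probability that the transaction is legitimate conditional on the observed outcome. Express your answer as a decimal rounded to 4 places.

P(¬H | E) ≈ 0.9596

Let H be the event that the transaction is fraudulent. P(H) = 0.25, so P(¬H) = 0.75. With E the 'cleared' result, P(E|H) = 0.12 and P(E|¬H) = 0.95.
P(E) = 0.12·0.25 + 0.95·0.75 = 0.030000 + 0.71250 = 0.74250.
By Bayes' theorem, P(H|E) = 0.030000 / 0.74250 = 0.0404. Hence P(¬H|E) = 1 − 0.0404 = 0.9596.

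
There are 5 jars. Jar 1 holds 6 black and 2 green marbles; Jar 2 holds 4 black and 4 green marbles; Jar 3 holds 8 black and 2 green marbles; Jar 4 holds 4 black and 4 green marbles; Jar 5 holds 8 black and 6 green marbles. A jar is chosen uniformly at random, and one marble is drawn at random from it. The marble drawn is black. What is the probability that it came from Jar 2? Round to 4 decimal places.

Posterior probability ≈ 0.1602

P(black|Jar 1) = 0.75; P(black|Jar 2) = 0.5; P(black|Jar 3) = 0.8; P(black|Jar 4) = 0.5; P(black|Jar 5) = 0.5714.
Prior × likelihood for each source: 0.2·0.75=0.1500, 0.2·0.5=0.1000, 0.2·0.8=0.1600, 0.2·0.5=0.1000, 0.2·0.5714=0.1143. Summing gives P(black) = 0.62429.
P(Jar 2 | black) = 0.1000 / 0.62429 = 0.1602.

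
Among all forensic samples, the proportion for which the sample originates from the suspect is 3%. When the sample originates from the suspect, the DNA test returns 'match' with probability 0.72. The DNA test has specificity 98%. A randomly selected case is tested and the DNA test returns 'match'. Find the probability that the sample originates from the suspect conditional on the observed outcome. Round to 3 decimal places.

Let H be the event that the sample originates from the suspect. P(H) = 0.03, so P(¬H) = 0.97. With E the 'match' result, P(E|H) = 0.72 and P(E|¬H) = 0.02.
P(E) = 0.72·0.03 + 0.02·0.97 = 0.021600 + 0.019400 = 0.041000.
By Bayes' theorem, P(H|E) = 0.021600 / 0.041000 = 0.527.

P(H | E) ≈ 0.527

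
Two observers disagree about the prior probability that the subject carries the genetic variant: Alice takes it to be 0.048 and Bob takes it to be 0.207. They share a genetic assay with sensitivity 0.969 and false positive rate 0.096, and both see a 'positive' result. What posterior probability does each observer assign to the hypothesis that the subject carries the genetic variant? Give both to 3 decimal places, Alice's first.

Alice: 0.337; Bob: 0.725

P('+'|H) = 0.969, P('+'|¬H) = 0.096.
Alice: numerator 0.969·0.048 = 0.046512; evidence = 0.046512+0.096·0.952 = 0.13790; posterior = 0.337.
Bob: numerator 0.969·0.207 = 0.20058; evidence = 0.20058+0.096·0.793 = 0.27671; posterior = 0.725.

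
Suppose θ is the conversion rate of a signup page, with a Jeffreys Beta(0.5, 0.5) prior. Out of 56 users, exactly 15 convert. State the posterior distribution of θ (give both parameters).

The binomial likelihood is conjugate to the Beta prior: with 15 successes and 41 failures, the posterior is Beta(0.5+15, 0.5+41) = Beta(15.5, 41.5).

Posterior: Beta(15.5, 41.5)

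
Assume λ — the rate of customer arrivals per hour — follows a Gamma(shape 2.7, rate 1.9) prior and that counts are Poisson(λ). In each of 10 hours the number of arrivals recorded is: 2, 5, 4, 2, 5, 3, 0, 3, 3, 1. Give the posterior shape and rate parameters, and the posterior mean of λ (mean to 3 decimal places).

Posterior: Gamma(shape=30.7, rate=11.9); mean ≈ 2.580

Total count ∑xᵢ = 28 over n = 10 hours.
Gamma is conjugate to the Poisson likelihood: posterior is Gamma(shape = 2.7+28 = 30.7, rate = 1.9+10 = 11.9).
Posterior mean = shape/rate = 30.7/11.9 = 2.580.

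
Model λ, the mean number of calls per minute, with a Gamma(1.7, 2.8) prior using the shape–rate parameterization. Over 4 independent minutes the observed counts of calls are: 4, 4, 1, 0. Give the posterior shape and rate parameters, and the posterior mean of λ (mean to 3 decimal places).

Posterior: Gamma(shape=10.7, rate=6.8); mean ≈ 1.574

Total count ∑xᵢ = 9 over n = 4 minutes.
Gamma is conjugate to the Poisson likelihood: posterior is Gamma(shape = 1.7+9 = 10.7, rate = 2.8+4 = 6.8).
Posterior mean = shape/rate = 10.7/6.8 = 1.574.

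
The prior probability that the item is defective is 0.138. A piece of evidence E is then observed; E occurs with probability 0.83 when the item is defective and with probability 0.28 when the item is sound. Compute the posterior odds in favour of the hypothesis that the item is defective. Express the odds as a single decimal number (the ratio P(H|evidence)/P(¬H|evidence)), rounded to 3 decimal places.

Posterior odds ≈ 0.475

Prior odds = 0.138/(1−0.138) = 0.16009.
Likelihood ratio for E = 0.83/0.28 = 2.9643.
Posterior odds = prior odds × LR = 0.47456.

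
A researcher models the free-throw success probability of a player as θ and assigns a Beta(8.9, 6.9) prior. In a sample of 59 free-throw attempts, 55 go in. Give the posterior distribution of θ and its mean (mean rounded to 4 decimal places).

Posterior: Beta(63.9, 10.9); mean ≈ 0.8543

Observing 55 successes and 4 failures updates Beta(8.9, 6.9) by adding the success and failure counts to the two shape parameters: α = 8.9+55 = 63.9, β = 6.9+4 = 10.9.
Posterior mean = α/(α+β) = 63.9/74.8 = 0.8543.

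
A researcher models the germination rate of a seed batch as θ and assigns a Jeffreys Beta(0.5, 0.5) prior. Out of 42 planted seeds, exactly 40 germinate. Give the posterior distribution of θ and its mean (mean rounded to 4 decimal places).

Posterior: Beta(40.5, 2.5); mean ≈ 0.9419

Observing 40 successes and 2 failures updates Beta(0.5, 0.5) by adding the success and failure counts to the two shape parameters: α = 0.5+40 = 40.5, β = 0.5+2 = 2.5.
E[θ | data] = 40.5/(40.5+2.5) = 0.9419.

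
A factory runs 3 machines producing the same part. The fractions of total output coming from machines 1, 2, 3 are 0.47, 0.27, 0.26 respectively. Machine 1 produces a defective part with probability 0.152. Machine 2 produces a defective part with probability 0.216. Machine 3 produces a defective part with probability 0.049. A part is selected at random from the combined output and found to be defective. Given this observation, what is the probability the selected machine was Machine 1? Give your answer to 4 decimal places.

P(defective|M1) = 0.152; P(defective|M2) = 0.216; P(defective|M3) = 0.049.
Prior × likelihood for each source: 0.47·0.152=0.07144, 0.27·0.216=0.05832, 0.26·0.049=0.01274. Summing gives P(defective) = 0.14250.
P(Machine 1 | defective) = 0.07144 / 0.14250 = 0.5013.

Posterior probability ≈ 0.5013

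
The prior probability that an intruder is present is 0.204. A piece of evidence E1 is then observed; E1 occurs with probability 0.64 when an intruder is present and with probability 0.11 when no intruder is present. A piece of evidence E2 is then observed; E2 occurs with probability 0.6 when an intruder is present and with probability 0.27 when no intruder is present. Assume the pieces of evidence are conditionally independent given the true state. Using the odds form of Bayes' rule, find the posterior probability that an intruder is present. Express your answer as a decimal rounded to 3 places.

Prior odds = 0.204/(1−0.204) = 0.25628. In log-odds, ln(0.25628) = -1.3615.
Add log likelihood ratios: ln(5.8182) + ln(2.2222) = 2.5595.
Posterior log-odds = 1.1980, so posterior odds = exp(1.1980) = 3.3135. Converting, P(H|E) = 3.3135/4.3135 = 0.768.

Posterior probability ≈ 0.768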